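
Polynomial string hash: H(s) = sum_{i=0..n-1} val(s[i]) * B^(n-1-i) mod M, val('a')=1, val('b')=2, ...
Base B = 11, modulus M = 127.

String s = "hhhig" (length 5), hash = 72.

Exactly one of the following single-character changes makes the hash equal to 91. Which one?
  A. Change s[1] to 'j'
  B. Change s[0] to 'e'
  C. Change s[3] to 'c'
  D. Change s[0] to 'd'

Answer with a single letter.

Option A: s[1]='h'->'j', delta=(10-8)*11^3 mod 127 = 122, hash=72+122 mod 127 = 67
Option B: s[0]='h'->'e', delta=(5-8)*11^4 mod 127 = 19, hash=72+19 mod 127 = 91 <-- target
Option C: s[3]='i'->'c', delta=(3-9)*11^1 mod 127 = 61, hash=72+61 mod 127 = 6
Option D: s[0]='h'->'d', delta=(4-8)*11^4 mod 127 = 110, hash=72+110 mod 127 = 55

Answer: B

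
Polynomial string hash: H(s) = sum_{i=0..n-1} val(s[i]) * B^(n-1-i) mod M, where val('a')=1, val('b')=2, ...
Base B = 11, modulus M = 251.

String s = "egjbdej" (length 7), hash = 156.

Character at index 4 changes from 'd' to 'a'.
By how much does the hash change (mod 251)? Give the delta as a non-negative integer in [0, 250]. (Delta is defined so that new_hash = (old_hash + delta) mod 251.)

Answer: 139

Derivation:
Delta formula: (val(new) - val(old)) * B^(n-1-k) mod M
  val('a') - val('d') = 1 - 4 = -3
  B^(n-1-k) = 11^2 mod 251 = 121
  Delta = -3 * 121 mod 251 = 139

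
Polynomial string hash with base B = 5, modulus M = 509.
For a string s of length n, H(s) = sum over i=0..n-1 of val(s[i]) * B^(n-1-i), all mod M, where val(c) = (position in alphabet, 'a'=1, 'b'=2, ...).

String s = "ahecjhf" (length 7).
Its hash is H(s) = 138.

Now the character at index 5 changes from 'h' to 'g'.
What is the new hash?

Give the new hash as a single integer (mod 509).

Answer: 133

Derivation:
val('h') = 8, val('g') = 7
Position k = 5, exponent = n-1-k = 1
B^1 mod M = 5^1 mod 509 = 5
Delta = (7 - 8) * 5 mod 509 = 504
New hash = (138 + 504) mod 509 = 133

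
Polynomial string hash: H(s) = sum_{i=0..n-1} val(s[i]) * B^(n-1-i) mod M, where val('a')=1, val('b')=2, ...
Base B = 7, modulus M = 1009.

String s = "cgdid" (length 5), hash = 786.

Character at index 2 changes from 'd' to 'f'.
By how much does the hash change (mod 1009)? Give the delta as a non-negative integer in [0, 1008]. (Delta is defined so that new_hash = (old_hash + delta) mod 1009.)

Delta formula: (val(new) - val(old)) * B^(n-1-k) mod M
  val('f') - val('d') = 6 - 4 = 2
  B^(n-1-k) = 7^2 mod 1009 = 49
  Delta = 2 * 49 mod 1009 = 98

Answer: 98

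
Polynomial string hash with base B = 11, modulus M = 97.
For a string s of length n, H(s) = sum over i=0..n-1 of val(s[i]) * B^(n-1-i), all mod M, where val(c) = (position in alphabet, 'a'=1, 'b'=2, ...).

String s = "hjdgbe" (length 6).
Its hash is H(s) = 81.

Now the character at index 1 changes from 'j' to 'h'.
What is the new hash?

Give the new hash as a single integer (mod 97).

Answer: 93

Derivation:
val('j') = 10, val('h') = 8
Position k = 1, exponent = n-1-k = 4
B^4 mod M = 11^4 mod 97 = 91
Delta = (8 - 10) * 91 mod 97 = 12
New hash = (81 + 12) mod 97 = 93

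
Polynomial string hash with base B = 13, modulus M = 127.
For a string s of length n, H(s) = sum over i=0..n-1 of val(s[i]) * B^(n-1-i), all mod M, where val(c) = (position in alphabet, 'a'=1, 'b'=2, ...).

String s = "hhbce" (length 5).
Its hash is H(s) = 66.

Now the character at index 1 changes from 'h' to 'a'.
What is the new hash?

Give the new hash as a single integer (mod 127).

val('h') = 8, val('a') = 1
Position k = 1, exponent = n-1-k = 3
B^3 mod M = 13^3 mod 127 = 38
Delta = (1 - 8) * 38 mod 127 = 115
New hash = (66 + 115) mod 127 = 54

Answer: 54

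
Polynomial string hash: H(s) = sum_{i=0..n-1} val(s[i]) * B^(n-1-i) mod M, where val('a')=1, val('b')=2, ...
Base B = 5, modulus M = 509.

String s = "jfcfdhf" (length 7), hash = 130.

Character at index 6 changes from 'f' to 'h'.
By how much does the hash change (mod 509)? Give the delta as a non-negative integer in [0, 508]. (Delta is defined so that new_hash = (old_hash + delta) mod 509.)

Answer: 2

Derivation:
Delta formula: (val(new) - val(old)) * B^(n-1-k) mod M
  val('h') - val('f') = 8 - 6 = 2
  B^(n-1-k) = 5^0 mod 509 = 1
  Delta = 2 * 1 mod 509 = 2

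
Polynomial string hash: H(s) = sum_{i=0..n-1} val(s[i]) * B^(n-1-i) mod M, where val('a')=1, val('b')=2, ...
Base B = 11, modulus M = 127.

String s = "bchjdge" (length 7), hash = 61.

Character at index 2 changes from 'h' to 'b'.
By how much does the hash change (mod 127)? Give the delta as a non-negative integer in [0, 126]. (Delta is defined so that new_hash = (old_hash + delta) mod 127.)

Delta formula: (val(new) - val(old)) * B^(n-1-k) mod M
  val('b') - val('h') = 2 - 8 = -6
  B^(n-1-k) = 11^4 mod 127 = 36
  Delta = -6 * 36 mod 127 = 38

Answer: 38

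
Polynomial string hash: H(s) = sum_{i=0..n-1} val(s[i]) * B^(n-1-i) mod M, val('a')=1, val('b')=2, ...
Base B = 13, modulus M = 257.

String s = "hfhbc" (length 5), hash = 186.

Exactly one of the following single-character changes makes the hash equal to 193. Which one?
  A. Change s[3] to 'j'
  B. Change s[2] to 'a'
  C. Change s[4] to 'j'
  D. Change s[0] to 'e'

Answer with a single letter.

Option A: s[3]='b'->'j', delta=(10-2)*13^1 mod 257 = 104, hash=186+104 mod 257 = 33
Option B: s[2]='h'->'a', delta=(1-8)*13^2 mod 257 = 102, hash=186+102 mod 257 = 31
Option C: s[4]='c'->'j', delta=(10-3)*13^0 mod 257 = 7, hash=186+7 mod 257 = 193 <-- target
Option D: s[0]='h'->'e', delta=(5-8)*13^4 mod 257 = 155, hash=186+155 mod 257 = 84

Answer: C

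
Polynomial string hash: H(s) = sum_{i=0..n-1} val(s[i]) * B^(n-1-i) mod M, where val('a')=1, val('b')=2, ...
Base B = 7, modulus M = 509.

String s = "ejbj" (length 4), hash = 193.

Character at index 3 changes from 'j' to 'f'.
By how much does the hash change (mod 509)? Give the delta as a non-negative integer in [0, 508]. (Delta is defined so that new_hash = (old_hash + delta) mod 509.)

Answer: 505

Derivation:
Delta formula: (val(new) - val(old)) * B^(n-1-k) mod M
  val('f') - val('j') = 6 - 10 = -4
  B^(n-1-k) = 7^0 mod 509 = 1
  Delta = -4 * 1 mod 509 = 505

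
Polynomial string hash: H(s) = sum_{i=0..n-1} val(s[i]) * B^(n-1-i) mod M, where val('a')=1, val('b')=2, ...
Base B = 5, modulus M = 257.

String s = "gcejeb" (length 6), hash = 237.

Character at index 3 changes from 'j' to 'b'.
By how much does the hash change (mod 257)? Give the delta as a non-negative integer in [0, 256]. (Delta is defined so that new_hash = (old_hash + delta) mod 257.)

Delta formula: (val(new) - val(old)) * B^(n-1-k) mod M
  val('b') - val('j') = 2 - 10 = -8
  B^(n-1-k) = 5^2 mod 257 = 25
  Delta = -8 * 25 mod 257 = 57

Answer: 57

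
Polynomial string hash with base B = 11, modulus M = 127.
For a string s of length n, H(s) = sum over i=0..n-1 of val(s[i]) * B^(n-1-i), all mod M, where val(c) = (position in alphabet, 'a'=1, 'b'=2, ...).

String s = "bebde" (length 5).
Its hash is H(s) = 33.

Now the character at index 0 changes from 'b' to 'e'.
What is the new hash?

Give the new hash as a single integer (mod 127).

Answer: 14

Derivation:
val('b') = 2, val('e') = 5
Position k = 0, exponent = n-1-k = 4
B^4 mod M = 11^4 mod 127 = 36
Delta = (5 - 2) * 36 mod 127 = 108
New hash = (33 + 108) mod 127 = 14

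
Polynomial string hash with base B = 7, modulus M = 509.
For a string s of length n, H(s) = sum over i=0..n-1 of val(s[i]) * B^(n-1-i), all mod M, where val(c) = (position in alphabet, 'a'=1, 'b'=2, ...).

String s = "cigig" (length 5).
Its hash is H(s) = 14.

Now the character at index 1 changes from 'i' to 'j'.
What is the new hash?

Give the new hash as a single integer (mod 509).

val('i') = 9, val('j') = 10
Position k = 1, exponent = n-1-k = 3
B^3 mod M = 7^3 mod 509 = 343
Delta = (10 - 9) * 343 mod 509 = 343
New hash = (14 + 343) mod 509 = 357

Answer: 357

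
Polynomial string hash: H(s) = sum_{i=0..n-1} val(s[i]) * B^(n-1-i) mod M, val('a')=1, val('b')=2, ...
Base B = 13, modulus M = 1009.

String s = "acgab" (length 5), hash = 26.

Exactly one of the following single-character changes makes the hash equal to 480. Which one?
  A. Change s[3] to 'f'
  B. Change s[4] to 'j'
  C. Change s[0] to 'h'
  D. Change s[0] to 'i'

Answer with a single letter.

Option A: s[3]='a'->'f', delta=(6-1)*13^1 mod 1009 = 65, hash=26+65 mod 1009 = 91
Option B: s[4]='b'->'j', delta=(10-2)*13^0 mod 1009 = 8, hash=26+8 mod 1009 = 34
Option C: s[0]='a'->'h', delta=(8-1)*13^4 mod 1009 = 145, hash=26+145 mod 1009 = 171
Option D: s[0]='a'->'i', delta=(9-1)*13^4 mod 1009 = 454, hash=26+454 mod 1009 = 480 <-- target

Answer: D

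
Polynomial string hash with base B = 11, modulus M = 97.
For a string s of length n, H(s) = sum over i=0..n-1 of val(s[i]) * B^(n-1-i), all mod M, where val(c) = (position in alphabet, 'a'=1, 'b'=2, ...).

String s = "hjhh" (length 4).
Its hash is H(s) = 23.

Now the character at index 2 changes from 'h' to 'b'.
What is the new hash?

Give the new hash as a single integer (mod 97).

Answer: 54

Derivation:
val('h') = 8, val('b') = 2
Position k = 2, exponent = n-1-k = 1
B^1 mod M = 11^1 mod 97 = 11
Delta = (2 - 8) * 11 mod 97 = 31
New hash = (23 + 31) mod 97 = 54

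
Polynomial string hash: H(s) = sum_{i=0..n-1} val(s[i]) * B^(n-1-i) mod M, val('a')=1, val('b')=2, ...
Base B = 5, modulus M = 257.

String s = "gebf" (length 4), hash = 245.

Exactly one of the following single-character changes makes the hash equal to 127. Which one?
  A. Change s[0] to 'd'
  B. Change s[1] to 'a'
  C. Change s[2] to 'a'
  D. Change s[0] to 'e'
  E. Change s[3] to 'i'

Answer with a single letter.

Option A: s[0]='g'->'d', delta=(4-7)*5^3 mod 257 = 139, hash=245+139 mod 257 = 127 <-- target
Option B: s[1]='e'->'a', delta=(1-5)*5^2 mod 257 = 157, hash=245+157 mod 257 = 145
Option C: s[2]='b'->'a', delta=(1-2)*5^1 mod 257 = 252, hash=245+252 mod 257 = 240
Option D: s[0]='g'->'e', delta=(5-7)*5^3 mod 257 = 7, hash=245+7 mod 257 = 252
Option E: s[3]='f'->'i', delta=(9-6)*5^0 mod 257 = 3, hash=245+3 mod 257 = 248

Answer: A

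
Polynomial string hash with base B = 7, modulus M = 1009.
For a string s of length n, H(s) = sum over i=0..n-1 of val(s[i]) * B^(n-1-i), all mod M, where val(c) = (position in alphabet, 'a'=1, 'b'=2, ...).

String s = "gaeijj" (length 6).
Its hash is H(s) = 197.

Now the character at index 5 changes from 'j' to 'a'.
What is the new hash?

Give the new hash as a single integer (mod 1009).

val('j') = 10, val('a') = 1
Position k = 5, exponent = n-1-k = 0
B^0 mod M = 7^0 mod 1009 = 1
Delta = (1 - 10) * 1 mod 1009 = 1000
New hash = (197 + 1000) mod 1009 = 188

Answer: 188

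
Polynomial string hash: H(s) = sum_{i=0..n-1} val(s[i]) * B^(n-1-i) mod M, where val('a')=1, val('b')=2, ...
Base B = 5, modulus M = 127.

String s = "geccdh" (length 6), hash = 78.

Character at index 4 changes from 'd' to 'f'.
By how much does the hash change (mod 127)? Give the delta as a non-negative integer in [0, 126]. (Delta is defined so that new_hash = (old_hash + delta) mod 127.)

Answer: 10

Derivation:
Delta formula: (val(new) - val(old)) * B^(n-1-k) mod M
  val('f') - val('d') = 6 - 4 = 2
  B^(n-1-k) = 5^1 mod 127 = 5
  Delta = 2 * 5 mod 127 = 10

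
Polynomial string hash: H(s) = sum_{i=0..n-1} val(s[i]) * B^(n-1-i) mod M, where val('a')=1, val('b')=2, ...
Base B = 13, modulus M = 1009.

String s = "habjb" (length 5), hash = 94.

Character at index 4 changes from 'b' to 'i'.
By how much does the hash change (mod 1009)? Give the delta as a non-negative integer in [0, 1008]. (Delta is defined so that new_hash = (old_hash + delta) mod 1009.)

Delta formula: (val(new) - val(old)) * B^(n-1-k) mod M
  val('i') - val('b') = 9 - 2 = 7
  B^(n-1-k) = 13^0 mod 1009 = 1
  Delta = 7 * 1 mod 1009 = 7

Answer: 7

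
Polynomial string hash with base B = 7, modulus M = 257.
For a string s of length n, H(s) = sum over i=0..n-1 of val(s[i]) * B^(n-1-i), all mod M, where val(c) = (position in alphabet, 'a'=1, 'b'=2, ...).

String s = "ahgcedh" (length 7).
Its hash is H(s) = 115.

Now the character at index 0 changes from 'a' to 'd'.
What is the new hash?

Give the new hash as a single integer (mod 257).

val('a') = 1, val('d') = 4
Position k = 0, exponent = n-1-k = 6
B^6 mod M = 7^6 mod 257 = 200
Delta = (4 - 1) * 200 mod 257 = 86
New hash = (115 + 86) mod 257 = 201

Answer: 201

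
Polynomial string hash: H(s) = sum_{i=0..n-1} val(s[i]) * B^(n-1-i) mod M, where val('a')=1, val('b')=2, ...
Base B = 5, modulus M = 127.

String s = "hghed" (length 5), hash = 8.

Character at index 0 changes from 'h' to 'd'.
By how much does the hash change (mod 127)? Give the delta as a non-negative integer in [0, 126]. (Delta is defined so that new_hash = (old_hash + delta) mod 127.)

Answer: 40

Derivation:
Delta formula: (val(new) - val(old)) * B^(n-1-k) mod M
  val('d') - val('h') = 4 - 8 = -4
  B^(n-1-k) = 5^4 mod 127 = 117
  Delta = -4 * 117 mod 127 = 40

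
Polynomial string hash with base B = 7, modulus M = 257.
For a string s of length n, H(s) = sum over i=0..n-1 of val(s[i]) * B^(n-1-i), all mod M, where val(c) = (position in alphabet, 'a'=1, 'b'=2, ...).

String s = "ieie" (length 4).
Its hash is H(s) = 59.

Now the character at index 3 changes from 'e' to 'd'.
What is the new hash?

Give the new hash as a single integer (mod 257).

val('e') = 5, val('d') = 4
Position k = 3, exponent = n-1-k = 0
B^0 mod M = 7^0 mod 257 = 1
Delta = (4 - 5) * 1 mod 257 = 256
New hash = (59 + 256) mod 257 = 58

Answer: 58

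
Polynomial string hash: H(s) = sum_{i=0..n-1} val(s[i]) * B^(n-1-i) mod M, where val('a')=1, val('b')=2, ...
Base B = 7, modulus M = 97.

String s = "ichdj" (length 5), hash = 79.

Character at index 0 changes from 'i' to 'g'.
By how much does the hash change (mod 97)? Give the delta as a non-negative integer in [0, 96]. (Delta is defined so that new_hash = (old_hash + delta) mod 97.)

Delta formula: (val(new) - val(old)) * B^(n-1-k) mod M
  val('g') - val('i') = 7 - 9 = -2
  B^(n-1-k) = 7^4 mod 97 = 73
  Delta = -2 * 73 mod 97 = 48

Answer: 48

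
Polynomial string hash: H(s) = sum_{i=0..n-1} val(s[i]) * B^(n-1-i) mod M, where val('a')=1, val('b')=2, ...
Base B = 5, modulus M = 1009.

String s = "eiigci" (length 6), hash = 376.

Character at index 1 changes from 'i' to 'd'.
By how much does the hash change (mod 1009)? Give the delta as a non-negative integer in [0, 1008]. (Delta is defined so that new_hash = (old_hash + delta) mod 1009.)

Delta formula: (val(new) - val(old)) * B^(n-1-k) mod M
  val('d') - val('i') = 4 - 9 = -5
  B^(n-1-k) = 5^4 mod 1009 = 625
  Delta = -5 * 625 mod 1009 = 911

Answer: 911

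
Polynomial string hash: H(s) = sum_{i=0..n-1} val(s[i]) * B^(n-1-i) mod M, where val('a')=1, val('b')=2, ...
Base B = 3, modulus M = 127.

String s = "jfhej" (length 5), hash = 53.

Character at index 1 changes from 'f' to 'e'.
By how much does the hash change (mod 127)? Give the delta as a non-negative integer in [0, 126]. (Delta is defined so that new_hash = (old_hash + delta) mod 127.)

Answer: 100

Derivation:
Delta formula: (val(new) - val(old)) * B^(n-1-k) mod M
  val('e') - val('f') = 5 - 6 = -1
  B^(n-1-k) = 3^3 mod 127 = 27
  Delta = -1 * 27 mod 127 = 100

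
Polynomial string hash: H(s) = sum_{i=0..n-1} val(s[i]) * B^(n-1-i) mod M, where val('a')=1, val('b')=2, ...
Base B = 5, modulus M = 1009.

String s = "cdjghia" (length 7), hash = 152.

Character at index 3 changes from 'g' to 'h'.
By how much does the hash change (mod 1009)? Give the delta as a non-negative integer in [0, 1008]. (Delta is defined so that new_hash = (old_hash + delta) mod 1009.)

Answer: 125

Derivation:
Delta formula: (val(new) - val(old)) * B^(n-1-k) mod M
  val('h') - val('g') = 8 - 7 = 1
  B^(n-1-k) = 5^3 mod 1009 = 125
  Delta = 1 * 125 mod 1009 = 125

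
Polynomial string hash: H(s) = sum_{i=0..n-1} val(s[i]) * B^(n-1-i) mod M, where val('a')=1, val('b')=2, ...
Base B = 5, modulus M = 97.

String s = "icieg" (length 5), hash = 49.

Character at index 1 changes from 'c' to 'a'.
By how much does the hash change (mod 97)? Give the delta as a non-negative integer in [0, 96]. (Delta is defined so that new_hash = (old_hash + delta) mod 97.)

Delta formula: (val(new) - val(old)) * B^(n-1-k) mod M
  val('a') - val('c') = 1 - 3 = -2
  B^(n-1-k) = 5^3 mod 97 = 28
  Delta = -2 * 28 mod 97 = 41

Answer: 41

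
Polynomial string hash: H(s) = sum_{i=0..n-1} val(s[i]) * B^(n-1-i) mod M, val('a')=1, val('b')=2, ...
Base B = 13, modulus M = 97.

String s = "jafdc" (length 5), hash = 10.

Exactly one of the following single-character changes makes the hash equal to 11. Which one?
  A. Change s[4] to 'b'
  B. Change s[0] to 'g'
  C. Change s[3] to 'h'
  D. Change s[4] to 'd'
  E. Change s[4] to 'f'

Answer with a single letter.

Answer: D

Derivation:
Option A: s[4]='c'->'b', delta=(2-3)*13^0 mod 97 = 96, hash=10+96 mod 97 = 9
Option B: s[0]='j'->'g', delta=(7-10)*13^4 mod 97 = 65, hash=10+65 mod 97 = 75
Option C: s[3]='d'->'h', delta=(8-4)*13^1 mod 97 = 52, hash=10+52 mod 97 = 62
Option D: s[4]='c'->'d', delta=(4-3)*13^0 mod 97 = 1, hash=10+1 mod 97 = 11 <-- target
Option E: s[4]='c'->'f', delta=(6-3)*13^0 mod 97 = 3, hash=10+3 mod 97 = 13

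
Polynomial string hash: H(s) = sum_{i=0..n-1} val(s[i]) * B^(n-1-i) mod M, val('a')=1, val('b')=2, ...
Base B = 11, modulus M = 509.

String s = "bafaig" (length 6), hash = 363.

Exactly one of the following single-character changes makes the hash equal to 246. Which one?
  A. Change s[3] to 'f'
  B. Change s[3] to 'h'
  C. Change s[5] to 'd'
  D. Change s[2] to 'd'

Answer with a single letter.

Answer: D

Derivation:
Option A: s[3]='a'->'f', delta=(6-1)*11^2 mod 509 = 96, hash=363+96 mod 509 = 459
Option B: s[3]='a'->'h', delta=(8-1)*11^2 mod 509 = 338, hash=363+338 mod 509 = 192
Option C: s[5]='g'->'d', delta=(4-7)*11^0 mod 509 = 506, hash=363+506 mod 509 = 360
Option D: s[2]='f'->'d', delta=(4-6)*11^3 mod 509 = 392, hash=363+392 mod 509 = 246 <-- target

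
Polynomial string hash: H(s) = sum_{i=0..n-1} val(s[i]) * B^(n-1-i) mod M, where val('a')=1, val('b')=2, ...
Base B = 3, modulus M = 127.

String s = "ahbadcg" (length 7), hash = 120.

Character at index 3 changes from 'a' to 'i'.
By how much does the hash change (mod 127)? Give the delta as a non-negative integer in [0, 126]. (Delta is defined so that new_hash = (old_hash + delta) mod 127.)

Delta formula: (val(new) - val(old)) * B^(n-1-k) mod M
  val('i') - val('a') = 9 - 1 = 8
  B^(n-1-k) = 3^3 mod 127 = 27
  Delta = 8 * 27 mod 127 = 89

Answer: 89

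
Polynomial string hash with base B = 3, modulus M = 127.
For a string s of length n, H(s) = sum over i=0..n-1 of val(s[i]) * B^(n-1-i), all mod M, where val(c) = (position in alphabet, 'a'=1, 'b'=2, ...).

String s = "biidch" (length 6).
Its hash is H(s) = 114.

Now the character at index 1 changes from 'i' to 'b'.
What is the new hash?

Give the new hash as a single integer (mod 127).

Answer: 55

Derivation:
val('i') = 9, val('b') = 2
Position k = 1, exponent = n-1-k = 4
B^4 mod M = 3^4 mod 127 = 81
Delta = (2 - 9) * 81 mod 127 = 68
New hash = (114 + 68) mod 127 = 55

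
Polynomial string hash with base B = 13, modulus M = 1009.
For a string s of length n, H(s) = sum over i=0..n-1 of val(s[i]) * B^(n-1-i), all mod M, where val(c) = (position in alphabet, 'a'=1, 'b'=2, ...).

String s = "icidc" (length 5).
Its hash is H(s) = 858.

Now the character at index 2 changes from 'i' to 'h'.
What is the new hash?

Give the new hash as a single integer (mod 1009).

val('i') = 9, val('h') = 8
Position k = 2, exponent = n-1-k = 2
B^2 mod M = 13^2 mod 1009 = 169
Delta = (8 - 9) * 169 mod 1009 = 840
New hash = (858 + 840) mod 1009 = 689

Answer: 689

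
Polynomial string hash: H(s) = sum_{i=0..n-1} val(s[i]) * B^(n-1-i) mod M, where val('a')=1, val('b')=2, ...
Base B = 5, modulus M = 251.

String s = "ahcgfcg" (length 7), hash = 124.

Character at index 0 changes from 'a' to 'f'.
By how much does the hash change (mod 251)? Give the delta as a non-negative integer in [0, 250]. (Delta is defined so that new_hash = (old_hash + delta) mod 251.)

Answer: 64

Derivation:
Delta formula: (val(new) - val(old)) * B^(n-1-k) mod M
  val('f') - val('a') = 6 - 1 = 5
  B^(n-1-k) = 5^6 mod 251 = 63
  Delta = 5 * 63 mod 251 = 64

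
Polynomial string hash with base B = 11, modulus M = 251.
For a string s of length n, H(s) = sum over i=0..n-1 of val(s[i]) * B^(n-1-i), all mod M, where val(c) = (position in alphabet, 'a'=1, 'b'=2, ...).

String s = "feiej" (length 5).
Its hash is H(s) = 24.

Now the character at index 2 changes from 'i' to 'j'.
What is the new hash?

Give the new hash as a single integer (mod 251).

Answer: 145

Derivation:
val('i') = 9, val('j') = 10
Position k = 2, exponent = n-1-k = 2
B^2 mod M = 11^2 mod 251 = 121
Delta = (10 - 9) * 121 mod 251 = 121
New hash = (24 + 121) mod 251 = 145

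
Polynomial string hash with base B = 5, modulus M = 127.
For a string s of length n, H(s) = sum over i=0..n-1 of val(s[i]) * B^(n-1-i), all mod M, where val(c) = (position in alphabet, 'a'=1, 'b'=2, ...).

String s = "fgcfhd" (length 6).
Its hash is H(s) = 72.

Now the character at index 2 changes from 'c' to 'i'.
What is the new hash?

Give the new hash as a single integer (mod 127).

Answer: 60

Derivation:
val('c') = 3, val('i') = 9
Position k = 2, exponent = n-1-k = 3
B^3 mod M = 5^3 mod 127 = 125
Delta = (9 - 3) * 125 mod 127 = 115
New hash = (72 + 115) mod 127 = 60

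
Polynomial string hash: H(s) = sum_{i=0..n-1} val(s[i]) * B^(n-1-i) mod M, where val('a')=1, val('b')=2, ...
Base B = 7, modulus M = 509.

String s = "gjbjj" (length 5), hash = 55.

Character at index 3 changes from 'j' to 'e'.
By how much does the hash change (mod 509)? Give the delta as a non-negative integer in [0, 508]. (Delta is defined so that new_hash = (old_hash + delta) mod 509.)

Delta formula: (val(new) - val(old)) * B^(n-1-k) mod M
  val('e') - val('j') = 5 - 10 = -5
  B^(n-1-k) = 7^1 mod 509 = 7
  Delta = -5 * 7 mod 509 = 474

Answer: 474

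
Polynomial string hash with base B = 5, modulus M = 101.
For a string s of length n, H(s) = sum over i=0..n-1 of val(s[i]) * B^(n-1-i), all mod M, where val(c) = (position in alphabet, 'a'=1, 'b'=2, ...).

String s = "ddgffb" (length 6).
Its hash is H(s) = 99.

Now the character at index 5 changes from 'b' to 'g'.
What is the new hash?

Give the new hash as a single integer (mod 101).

Answer: 3

Derivation:
val('b') = 2, val('g') = 7
Position k = 5, exponent = n-1-k = 0
B^0 mod M = 5^0 mod 101 = 1
Delta = (7 - 2) * 1 mod 101 = 5
New hash = (99 + 5) mod 101 = 3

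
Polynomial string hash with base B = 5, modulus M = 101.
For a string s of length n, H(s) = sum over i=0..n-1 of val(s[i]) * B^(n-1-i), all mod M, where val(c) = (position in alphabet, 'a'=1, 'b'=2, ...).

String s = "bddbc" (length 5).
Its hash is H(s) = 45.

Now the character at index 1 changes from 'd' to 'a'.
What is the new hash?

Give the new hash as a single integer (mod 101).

Answer: 74

Derivation:
val('d') = 4, val('a') = 1
Position k = 1, exponent = n-1-k = 3
B^3 mod M = 5^3 mod 101 = 24
Delta = (1 - 4) * 24 mod 101 = 29
New hash = (45 + 29) mod 101 = 74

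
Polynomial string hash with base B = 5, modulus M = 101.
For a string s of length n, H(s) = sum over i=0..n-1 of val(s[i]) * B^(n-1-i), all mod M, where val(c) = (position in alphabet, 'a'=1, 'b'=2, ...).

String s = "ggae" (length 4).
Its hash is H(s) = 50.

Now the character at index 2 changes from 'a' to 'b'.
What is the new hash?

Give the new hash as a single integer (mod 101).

Answer: 55

Derivation:
val('a') = 1, val('b') = 2
Position k = 2, exponent = n-1-k = 1
B^1 mod M = 5^1 mod 101 = 5
Delta = (2 - 1) * 5 mod 101 = 5
New hash = (50 + 5) mod 101 = 55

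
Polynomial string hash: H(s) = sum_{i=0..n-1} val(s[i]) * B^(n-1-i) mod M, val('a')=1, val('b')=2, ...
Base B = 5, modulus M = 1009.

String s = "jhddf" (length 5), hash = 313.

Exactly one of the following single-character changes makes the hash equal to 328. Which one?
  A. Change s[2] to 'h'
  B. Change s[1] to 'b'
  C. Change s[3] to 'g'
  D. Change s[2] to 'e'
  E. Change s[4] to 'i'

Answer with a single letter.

Option A: s[2]='d'->'h', delta=(8-4)*5^2 mod 1009 = 100, hash=313+100 mod 1009 = 413
Option B: s[1]='h'->'b', delta=(2-8)*5^3 mod 1009 = 259, hash=313+259 mod 1009 = 572
Option C: s[3]='d'->'g', delta=(7-4)*5^1 mod 1009 = 15, hash=313+15 mod 1009 = 328 <-- target
Option D: s[2]='d'->'e', delta=(5-4)*5^2 mod 1009 = 25, hash=313+25 mod 1009 = 338
Option E: s[4]='f'->'i', delta=(9-6)*5^0 mod 1009 = 3, hash=313+3 mod 1009 = 316

Answer: C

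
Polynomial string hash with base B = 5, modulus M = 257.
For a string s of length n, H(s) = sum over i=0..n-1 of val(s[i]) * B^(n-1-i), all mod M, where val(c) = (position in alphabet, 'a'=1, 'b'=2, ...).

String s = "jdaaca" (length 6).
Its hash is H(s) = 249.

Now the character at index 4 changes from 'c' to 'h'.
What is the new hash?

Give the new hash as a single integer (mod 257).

val('c') = 3, val('h') = 8
Position k = 4, exponent = n-1-k = 1
B^1 mod M = 5^1 mod 257 = 5
Delta = (8 - 3) * 5 mod 257 = 25
New hash = (249 + 25) mod 257 = 17

Answer: 17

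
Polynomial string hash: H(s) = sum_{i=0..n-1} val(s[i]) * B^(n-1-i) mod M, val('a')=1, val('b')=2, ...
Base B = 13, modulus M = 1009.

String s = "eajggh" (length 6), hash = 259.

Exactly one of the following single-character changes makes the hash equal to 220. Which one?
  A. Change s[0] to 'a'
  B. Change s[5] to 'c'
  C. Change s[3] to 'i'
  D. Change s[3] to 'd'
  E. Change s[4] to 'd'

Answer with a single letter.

Option A: s[0]='e'->'a', delta=(1-5)*13^5 mod 1009 = 76, hash=259+76 mod 1009 = 335
Option B: s[5]='h'->'c', delta=(3-8)*13^0 mod 1009 = 1004, hash=259+1004 mod 1009 = 254
Option C: s[3]='g'->'i', delta=(9-7)*13^2 mod 1009 = 338, hash=259+338 mod 1009 = 597
Option D: s[3]='g'->'d', delta=(4-7)*13^2 mod 1009 = 502, hash=259+502 mod 1009 = 761
Option E: s[4]='g'->'d', delta=(4-7)*13^1 mod 1009 = 970, hash=259+970 mod 1009 = 220 <-- target

Answer: E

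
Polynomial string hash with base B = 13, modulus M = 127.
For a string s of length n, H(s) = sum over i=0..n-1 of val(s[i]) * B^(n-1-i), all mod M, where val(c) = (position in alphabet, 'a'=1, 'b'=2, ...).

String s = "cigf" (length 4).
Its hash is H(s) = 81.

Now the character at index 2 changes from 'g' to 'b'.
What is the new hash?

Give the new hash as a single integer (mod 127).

Answer: 16

Derivation:
val('g') = 7, val('b') = 2
Position k = 2, exponent = n-1-k = 1
B^1 mod M = 13^1 mod 127 = 13
Delta = (2 - 7) * 13 mod 127 = 62
New hash = (81 + 62) mod 127 = 16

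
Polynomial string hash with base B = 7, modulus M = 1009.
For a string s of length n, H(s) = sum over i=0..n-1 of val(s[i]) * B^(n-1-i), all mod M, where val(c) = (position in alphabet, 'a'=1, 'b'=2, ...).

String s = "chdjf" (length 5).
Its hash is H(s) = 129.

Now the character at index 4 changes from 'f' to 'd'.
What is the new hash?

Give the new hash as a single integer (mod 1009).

Answer: 127

Derivation:
val('f') = 6, val('d') = 4
Position k = 4, exponent = n-1-k = 0
B^0 mod M = 7^0 mod 1009 = 1
Delta = (4 - 6) * 1 mod 1009 = 1007
New hash = (129 + 1007) mod 1009 = 127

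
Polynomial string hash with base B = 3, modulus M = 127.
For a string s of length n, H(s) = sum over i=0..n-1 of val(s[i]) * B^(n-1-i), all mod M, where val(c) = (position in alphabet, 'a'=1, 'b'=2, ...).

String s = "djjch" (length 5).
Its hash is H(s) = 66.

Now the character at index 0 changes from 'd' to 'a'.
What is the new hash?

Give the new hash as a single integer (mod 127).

val('d') = 4, val('a') = 1
Position k = 0, exponent = n-1-k = 4
B^4 mod M = 3^4 mod 127 = 81
Delta = (1 - 4) * 81 mod 127 = 11
New hash = (66 + 11) mod 127 = 77

Answer: 77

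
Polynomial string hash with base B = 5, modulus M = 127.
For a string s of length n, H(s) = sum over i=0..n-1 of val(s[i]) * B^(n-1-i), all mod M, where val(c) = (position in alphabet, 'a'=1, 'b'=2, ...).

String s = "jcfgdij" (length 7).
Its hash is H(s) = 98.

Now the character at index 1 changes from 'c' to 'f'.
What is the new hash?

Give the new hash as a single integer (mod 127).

Answer: 75

Derivation:
val('c') = 3, val('f') = 6
Position k = 1, exponent = n-1-k = 5
B^5 mod M = 5^5 mod 127 = 77
Delta = (6 - 3) * 77 mod 127 = 104
New hash = (98 + 104) mod 127 = 75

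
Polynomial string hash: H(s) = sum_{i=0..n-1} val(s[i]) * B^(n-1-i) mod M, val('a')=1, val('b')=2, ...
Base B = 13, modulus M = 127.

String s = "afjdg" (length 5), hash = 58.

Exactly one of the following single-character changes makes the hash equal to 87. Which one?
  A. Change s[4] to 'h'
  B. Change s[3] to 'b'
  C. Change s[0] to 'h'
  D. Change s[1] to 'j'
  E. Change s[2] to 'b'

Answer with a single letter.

Option A: s[4]='g'->'h', delta=(8-7)*13^0 mod 127 = 1, hash=58+1 mod 127 = 59
Option B: s[3]='d'->'b', delta=(2-4)*13^1 mod 127 = 101, hash=58+101 mod 127 = 32
Option C: s[0]='a'->'h', delta=(8-1)*13^4 mod 127 = 29, hash=58+29 mod 127 = 87 <-- target
Option D: s[1]='f'->'j', delta=(10-6)*13^3 mod 127 = 25, hash=58+25 mod 127 = 83
Option E: s[2]='j'->'b', delta=(2-10)*13^2 mod 127 = 45, hash=58+45 mod 127 = 103

Answer: C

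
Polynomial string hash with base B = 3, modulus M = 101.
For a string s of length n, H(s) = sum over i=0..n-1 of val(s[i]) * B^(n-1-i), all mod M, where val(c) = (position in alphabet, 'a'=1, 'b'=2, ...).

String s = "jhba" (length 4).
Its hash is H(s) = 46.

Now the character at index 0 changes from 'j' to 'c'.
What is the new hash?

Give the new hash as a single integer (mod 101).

val('j') = 10, val('c') = 3
Position k = 0, exponent = n-1-k = 3
B^3 mod M = 3^3 mod 101 = 27
Delta = (3 - 10) * 27 mod 101 = 13
New hash = (46 + 13) mod 101 = 59

Answer: 59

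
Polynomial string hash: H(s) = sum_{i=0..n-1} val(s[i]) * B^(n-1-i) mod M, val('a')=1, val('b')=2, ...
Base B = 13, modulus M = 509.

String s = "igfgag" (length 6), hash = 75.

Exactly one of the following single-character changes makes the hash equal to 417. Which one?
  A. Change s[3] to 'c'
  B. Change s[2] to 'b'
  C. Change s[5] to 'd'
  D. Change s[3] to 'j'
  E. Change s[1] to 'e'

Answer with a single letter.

Option A: s[3]='g'->'c', delta=(3-7)*13^2 mod 509 = 342, hash=75+342 mod 509 = 417 <-- target
Option B: s[2]='f'->'b', delta=(2-6)*13^3 mod 509 = 374, hash=75+374 mod 509 = 449
Option C: s[5]='g'->'d', delta=(4-7)*13^0 mod 509 = 506, hash=75+506 mod 509 = 72
Option D: s[3]='g'->'j', delta=(10-7)*13^2 mod 509 = 507, hash=75+507 mod 509 = 73
Option E: s[1]='g'->'e', delta=(5-7)*13^4 mod 509 = 395, hash=75+395 mod 509 = 470

Answer: A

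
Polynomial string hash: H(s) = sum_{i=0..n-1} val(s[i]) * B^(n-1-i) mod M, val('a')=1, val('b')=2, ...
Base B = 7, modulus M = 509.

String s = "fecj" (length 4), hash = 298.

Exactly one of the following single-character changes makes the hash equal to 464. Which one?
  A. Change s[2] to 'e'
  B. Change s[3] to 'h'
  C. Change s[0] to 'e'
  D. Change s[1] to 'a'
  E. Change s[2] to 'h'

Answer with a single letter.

Option A: s[2]='c'->'e', delta=(5-3)*7^1 mod 509 = 14, hash=298+14 mod 509 = 312
Option B: s[3]='j'->'h', delta=(8-10)*7^0 mod 509 = 507, hash=298+507 mod 509 = 296
Option C: s[0]='f'->'e', delta=(5-6)*7^3 mod 509 = 166, hash=298+166 mod 509 = 464 <-- target
Option D: s[1]='e'->'a', delta=(1-5)*7^2 mod 509 = 313, hash=298+313 mod 509 = 102
Option E: s[2]='c'->'h', delta=(8-3)*7^1 mod 509 = 35, hash=298+35 mod 509 = 333

Answer: C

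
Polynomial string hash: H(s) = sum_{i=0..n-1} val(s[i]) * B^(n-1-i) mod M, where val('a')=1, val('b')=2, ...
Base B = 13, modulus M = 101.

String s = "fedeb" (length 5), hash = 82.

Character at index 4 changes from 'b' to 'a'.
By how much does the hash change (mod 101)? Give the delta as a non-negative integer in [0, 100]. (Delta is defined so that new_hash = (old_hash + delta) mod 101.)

Answer: 100

Derivation:
Delta formula: (val(new) - val(old)) * B^(n-1-k) mod M
  val('a') - val('b') = 1 - 2 = -1
  B^(n-1-k) = 13^0 mod 101 = 1
  Delta = -1 * 1 mod 101 = 100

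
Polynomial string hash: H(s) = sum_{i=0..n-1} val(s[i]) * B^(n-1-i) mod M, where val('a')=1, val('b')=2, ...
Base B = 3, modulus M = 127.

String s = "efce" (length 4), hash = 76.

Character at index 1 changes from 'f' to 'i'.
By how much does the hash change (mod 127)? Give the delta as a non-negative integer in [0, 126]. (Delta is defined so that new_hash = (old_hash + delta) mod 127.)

Delta formula: (val(new) - val(old)) * B^(n-1-k) mod M
  val('i') - val('f') = 9 - 6 = 3
  B^(n-1-k) = 3^2 mod 127 = 9
  Delta = 3 * 9 mod 127 = 27

Answer: 27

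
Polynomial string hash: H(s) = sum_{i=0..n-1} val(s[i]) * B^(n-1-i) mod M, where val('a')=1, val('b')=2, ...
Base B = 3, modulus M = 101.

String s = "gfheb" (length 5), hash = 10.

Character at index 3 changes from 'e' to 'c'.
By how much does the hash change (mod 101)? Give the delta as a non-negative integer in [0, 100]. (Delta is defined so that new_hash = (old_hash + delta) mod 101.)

Answer: 95

Derivation:
Delta formula: (val(new) - val(old)) * B^(n-1-k) mod M
  val('c') - val('e') = 3 - 5 = -2
  B^(n-1-k) = 3^1 mod 101 = 3
  Delta = -2 * 3 mod 101 = 95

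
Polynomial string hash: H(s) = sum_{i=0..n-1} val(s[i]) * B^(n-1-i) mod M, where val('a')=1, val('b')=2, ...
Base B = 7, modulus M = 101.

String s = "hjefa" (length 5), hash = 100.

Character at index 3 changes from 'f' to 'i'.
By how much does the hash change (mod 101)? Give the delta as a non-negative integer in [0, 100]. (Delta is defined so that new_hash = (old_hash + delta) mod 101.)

Delta formula: (val(new) - val(old)) * B^(n-1-k) mod M
  val('i') - val('f') = 9 - 6 = 3
  B^(n-1-k) = 7^1 mod 101 = 7
  Delta = 3 * 7 mod 101 = 21

Answer: 21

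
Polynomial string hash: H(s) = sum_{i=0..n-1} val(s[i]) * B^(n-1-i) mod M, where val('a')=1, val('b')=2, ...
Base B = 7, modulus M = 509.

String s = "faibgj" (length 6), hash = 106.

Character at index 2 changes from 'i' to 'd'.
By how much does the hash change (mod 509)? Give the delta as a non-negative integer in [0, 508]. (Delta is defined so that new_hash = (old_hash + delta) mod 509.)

Answer: 321

Derivation:
Delta formula: (val(new) - val(old)) * B^(n-1-k) mod M
  val('d') - val('i') = 4 - 9 = -5
  B^(n-1-k) = 7^3 mod 509 = 343
  Delta = -5 * 343 mod 509 = 321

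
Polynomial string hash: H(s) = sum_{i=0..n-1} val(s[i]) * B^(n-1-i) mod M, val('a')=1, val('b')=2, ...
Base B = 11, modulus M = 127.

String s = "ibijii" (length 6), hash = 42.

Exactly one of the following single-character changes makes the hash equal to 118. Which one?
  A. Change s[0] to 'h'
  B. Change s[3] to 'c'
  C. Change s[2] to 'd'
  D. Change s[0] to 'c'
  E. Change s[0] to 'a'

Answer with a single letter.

Answer: C

Derivation:
Option A: s[0]='i'->'h', delta=(8-9)*11^5 mod 127 = 112, hash=42+112 mod 127 = 27
Option B: s[3]='j'->'c', delta=(3-10)*11^2 mod 127 = 42, hash=42+42 mod 127 = 84
Option C: s[2]='i'->'d', delta=(4-9)*11^3 mod 127 = 76, hash=42+76 mod 127 = 118 <-- target
Option D: s[0]='i'->'c', delta=(3-9)*11^5 mod 127 = 37, hash=42+37 mod 127 = 79
Option E: s[0]='i'->'a', delta=(1-9)*11^5 mod 127 = 7, hash=42+7 mod 127 = 49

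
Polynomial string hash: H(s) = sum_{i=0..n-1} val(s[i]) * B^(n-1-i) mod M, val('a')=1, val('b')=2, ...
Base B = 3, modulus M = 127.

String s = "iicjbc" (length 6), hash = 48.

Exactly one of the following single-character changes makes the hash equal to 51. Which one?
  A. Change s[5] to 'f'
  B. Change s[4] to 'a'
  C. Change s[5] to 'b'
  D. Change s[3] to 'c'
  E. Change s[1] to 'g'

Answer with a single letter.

Answer: A

Derivation:
Option A: s[5]='c'->'f', delta=(6-3)*3^0 mod 127 = 3, hash=48+3 mod 127 = 51 <-- target
Option B: s[4]='b'->'a', delta=(1-2)*3^1 mod 127 = 124, hash=48+124 mod 127 = 45
Option C: s[5]='c'->'b', delta=(2-3)*3^0 mod 127 = 126, hash=48+126 mod 127 = 47
Option D: s[3]='j'->'c', delta=(3-10)*3^2 mod 127 = 64, hash=48+64 mod 127 = 112
Option E: s[1]='i'->'g', delta=(7-9)*3^4 mod 127 = 92, hash=48+92 mod 127 = 13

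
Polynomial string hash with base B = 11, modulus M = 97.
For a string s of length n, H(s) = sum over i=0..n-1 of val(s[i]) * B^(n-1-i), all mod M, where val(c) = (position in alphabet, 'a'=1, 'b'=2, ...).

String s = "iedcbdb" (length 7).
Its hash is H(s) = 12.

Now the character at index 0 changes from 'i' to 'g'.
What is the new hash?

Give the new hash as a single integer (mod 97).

Answer: 9

Derivation:
val('i') = 9, val('g') = 7
Position k = 0, exponent = n-1-k = 6
B^6 mod M = 11^6 mod 97 = 50
Delta = (7 - 9) * 50 mod 97 = 94
New hash = (12 + 94) mod 97 = 9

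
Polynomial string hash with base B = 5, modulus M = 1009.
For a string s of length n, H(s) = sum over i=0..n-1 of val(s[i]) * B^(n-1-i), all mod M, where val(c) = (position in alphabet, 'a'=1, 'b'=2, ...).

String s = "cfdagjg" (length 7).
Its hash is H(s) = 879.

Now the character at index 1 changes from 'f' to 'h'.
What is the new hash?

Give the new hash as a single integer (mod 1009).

Answer: 66

Derivation:
val('f') = 6, val('h') = 8
Position k = 1, exponent = n-1-k = 5
B^5 mod M = 5^5 mod 1009 = 98
Delta = (8 - 6) * 98 mod 1009 = 196
New hash = (879 + 196) mod 1009 = 66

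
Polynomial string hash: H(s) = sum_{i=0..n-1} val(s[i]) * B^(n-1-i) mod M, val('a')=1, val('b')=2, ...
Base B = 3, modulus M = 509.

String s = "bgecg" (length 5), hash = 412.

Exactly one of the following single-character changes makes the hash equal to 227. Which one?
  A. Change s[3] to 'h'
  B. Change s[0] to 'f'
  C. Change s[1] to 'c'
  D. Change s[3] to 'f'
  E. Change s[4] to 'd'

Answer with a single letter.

Answer: B

Derivation:
Option A: s[3]='c'->'h', delta=(8-3)*3^1 mod 509 = 15, hash=412+15 mod 509 = 427
Option B: s[0]='b'->'f', delta=(6-2)*3^4 mod 509 = 324, hash=412+324 mod 509 = 227 <-- target
Option C: s[1]='g'->'c', delta=(3-7)*3^3 mod 509 = 401, hash=412+401 mod 509 = 304
Option D: s[3]='c'->'f', delta=(6-3)*3^1 mod 509 = 9, hash=412+9 mod 509 = 421
Option E: s[4]='g'->'d', delta=(4-7)*3^0 mod 509 = 506, hash=412+506 mod 509 = 409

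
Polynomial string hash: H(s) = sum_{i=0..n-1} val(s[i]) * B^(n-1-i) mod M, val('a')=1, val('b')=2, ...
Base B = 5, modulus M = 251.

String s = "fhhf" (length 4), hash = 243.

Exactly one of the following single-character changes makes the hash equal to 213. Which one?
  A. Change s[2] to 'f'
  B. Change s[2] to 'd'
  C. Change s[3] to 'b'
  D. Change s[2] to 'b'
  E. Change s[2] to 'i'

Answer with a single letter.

Option A: s[2]='h'->'f', delta=(6-8)*5^1 mod 251 = 241, hash=243+241 mod 251 = 233
Option B: s[2]='h'->'d', delta=(4-8)*5^1 mod 251 = 231, hash=243+231 mod 251 = 223
Option C: s[3]='f'->'b', delta=(2-6)*5^0 mod 251 = 247, hash=243+247 mod 251 = 239
Option D: s[2]='h'->'b', delta=(2-8)*5^1 mod 251 = 221, hash=243+221 mod 251 = 213 <-- target
Option E: s[2]='h'->'i', delta=(9-8)*5^1 mod 251 = 5, hash=243+5 mod 251 = 248

Answer: D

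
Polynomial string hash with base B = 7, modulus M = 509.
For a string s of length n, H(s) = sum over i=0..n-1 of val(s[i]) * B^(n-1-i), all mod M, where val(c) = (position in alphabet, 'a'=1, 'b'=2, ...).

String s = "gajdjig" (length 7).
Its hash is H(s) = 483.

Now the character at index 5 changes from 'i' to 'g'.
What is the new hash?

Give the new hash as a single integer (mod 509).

Answer: 469

Derivation:
val('i') = 9, val('g') = 7
Position k = 5, exponent = n-1-k = 1
B^1 mod M = 7^1 mod 509 = 7
Delta = (7 - 9) * 7 mod 509 = 495
New hash = (483 + 495) mod 509 = 469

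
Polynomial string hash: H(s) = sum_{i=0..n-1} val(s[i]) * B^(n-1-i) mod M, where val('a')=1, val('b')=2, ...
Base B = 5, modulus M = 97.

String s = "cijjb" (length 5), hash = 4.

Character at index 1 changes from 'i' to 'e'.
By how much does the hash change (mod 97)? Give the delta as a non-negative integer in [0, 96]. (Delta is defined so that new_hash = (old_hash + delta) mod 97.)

Answer: 82

Derivation:
Delta formula: (val(new) - val(old)) * B^(n-1-k) mod M
  val('e') - val('i') = 5 - 9 = -4
  B^(n-1-k) = 5^3 mod 97 = 28
  Delta = -4 * 28 mod 97 = 82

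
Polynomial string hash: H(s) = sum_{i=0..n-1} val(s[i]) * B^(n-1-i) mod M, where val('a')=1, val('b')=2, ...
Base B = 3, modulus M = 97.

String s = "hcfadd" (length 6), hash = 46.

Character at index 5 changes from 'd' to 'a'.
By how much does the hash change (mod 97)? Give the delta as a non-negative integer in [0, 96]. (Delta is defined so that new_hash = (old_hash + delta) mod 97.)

Delta formula: (val(new) - val(old)) * B^(n-1-k) mod M
  val('a') - val('d') = 1 - 4 = -3
  B^(n-1-k) = 3^0 mod 97 = 1
  Delta = -3 * 1 mod 97 = 94

Answer: 94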